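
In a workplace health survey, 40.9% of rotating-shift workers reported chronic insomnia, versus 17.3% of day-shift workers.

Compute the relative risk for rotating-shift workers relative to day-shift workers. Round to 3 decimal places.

RR = 0.4090 / 0.1730 = 2.364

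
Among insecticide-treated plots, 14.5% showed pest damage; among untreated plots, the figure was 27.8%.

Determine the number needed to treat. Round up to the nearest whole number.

absolute risk difference = 0.133000
1 / 0.133000 = 7.519 → round up → 8

8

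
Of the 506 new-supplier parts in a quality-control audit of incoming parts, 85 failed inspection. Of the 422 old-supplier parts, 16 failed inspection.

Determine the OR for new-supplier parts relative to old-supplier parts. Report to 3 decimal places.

OR = (85 × 406) / (421 × 16) = 34510/6736 ≈ 5.123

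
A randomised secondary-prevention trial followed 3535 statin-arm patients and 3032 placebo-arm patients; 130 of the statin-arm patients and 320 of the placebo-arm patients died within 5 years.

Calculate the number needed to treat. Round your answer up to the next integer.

NNT: 15

risk, statin-arm patients = 130/3535 = 0.036775
risk, placebo-arm patients = 320/3032 = 0.105541
absolute risk difference = 0.068766
1 / 0.068766 = 14.542 → round up → 15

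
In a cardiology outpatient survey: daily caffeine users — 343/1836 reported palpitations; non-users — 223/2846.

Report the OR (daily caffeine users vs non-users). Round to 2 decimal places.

OR = (343 × 2623) / (1493 × 223) = 899689/332939 ≈ 2.70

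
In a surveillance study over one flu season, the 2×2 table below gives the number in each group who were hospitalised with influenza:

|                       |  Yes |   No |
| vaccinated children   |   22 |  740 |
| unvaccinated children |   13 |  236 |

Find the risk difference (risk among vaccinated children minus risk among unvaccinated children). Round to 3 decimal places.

risk, vaccinated children = 22/762 = 0.02887
risk, unvaccinated children = 13/249 = 0.05221
risk difference = 0.02887 − 0.05221 = -0.023

-0.023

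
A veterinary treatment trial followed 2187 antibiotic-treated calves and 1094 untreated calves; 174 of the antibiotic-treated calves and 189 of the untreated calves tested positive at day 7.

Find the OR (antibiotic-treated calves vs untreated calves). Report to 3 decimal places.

OR = (174 × 905) / (2013 × 189) = 157470/380457 ≈ 0.414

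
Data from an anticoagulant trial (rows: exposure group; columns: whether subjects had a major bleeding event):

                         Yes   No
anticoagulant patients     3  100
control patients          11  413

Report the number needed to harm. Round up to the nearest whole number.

NNH ≈ 315

risk, anticoagulant patients = 3/103 = 0.029126
risk, control patients = 11/424 = 0.025943
absolute risk difference = 0.003183
1 / 0.003183 = 314.169 → round up → 315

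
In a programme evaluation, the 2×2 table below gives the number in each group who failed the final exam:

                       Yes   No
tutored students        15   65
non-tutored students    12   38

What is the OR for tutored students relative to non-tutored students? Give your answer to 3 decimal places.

OR = (15 × 38) / (65 × 12) = 570/780 ≈ 0.731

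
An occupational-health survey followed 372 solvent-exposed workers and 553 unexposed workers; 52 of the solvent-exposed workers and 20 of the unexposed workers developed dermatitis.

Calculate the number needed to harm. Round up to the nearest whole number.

risk, solvent-exposed workers = 52/372 = 0.139785
risk, unexposed workers = 20/553 = 0.036166
absolute risk difference = 0.103619
1 / 0.103619 = 9.651 → round up → 10

NNH = 10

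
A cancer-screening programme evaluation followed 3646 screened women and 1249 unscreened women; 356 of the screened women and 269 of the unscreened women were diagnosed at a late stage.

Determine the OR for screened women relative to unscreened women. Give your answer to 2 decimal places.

odds, screened women = 356/3290 = 0.1082
odds, unscreened women = 269/980 = 0.2745
OR = 0.1082 / 0.2745 = 0.39

0.39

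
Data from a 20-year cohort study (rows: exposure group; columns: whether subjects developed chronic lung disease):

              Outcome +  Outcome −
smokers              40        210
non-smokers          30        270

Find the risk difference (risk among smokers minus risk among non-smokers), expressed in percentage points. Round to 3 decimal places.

6.000

risk, smokers = 40/250 = 0.1600
risk, non-smokers = 30/300 = 0.1000
risk difference = 0.1600 − 0.1000 = 0.0600 → 6.000 percentage points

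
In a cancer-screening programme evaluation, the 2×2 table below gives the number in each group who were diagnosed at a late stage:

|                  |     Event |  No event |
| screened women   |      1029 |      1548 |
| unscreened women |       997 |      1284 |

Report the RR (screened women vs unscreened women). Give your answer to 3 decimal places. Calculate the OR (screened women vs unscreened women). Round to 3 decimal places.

risk, screened women = 1029/2577 = 0.3993
risk, unscreened women = 997/2281 = 0.4371
RR = 0.3993 / 0.4371 = 0.914
odds, screened women = 1029/1548 = 0.6647
odds, unscreened women = 997/1284 = 0.7765
OR = 0.6647 / 0.7765 = 0.856

RR = 0.914; OR = 0.856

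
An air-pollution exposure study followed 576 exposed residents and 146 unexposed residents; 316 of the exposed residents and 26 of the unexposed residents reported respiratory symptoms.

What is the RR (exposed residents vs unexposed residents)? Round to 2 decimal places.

risk, exposed residents = 316/576 = 0.5486
risk, unexposed residents = 26/146 = 0.1781
RR = 0.5486 / 0.1781 = 3.08

3.08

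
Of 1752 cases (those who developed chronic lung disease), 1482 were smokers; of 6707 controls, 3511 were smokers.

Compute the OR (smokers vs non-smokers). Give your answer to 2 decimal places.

OR = (1482 × 3196) / (3511 × 270) = 4736472/947970 ≈ 5.00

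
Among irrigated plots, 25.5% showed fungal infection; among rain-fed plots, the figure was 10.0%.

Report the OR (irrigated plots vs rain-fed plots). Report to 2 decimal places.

odds, irrigated plots = 0.2550/0.7450 = 0.3423
odds, rain-fed plots = 0.1000/0.9000 = 0.1111
OR = 0.3423 / 0.1111 = 3.08

OR = 3.08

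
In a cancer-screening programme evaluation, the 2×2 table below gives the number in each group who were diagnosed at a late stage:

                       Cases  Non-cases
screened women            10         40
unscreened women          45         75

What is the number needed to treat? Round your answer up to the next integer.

NNT: 6

risk, screened women = 10/50 = 0.200000
risk, unscreened women = 45/120 = 0.375000
absolute risk difference = 0.175000
1 / 0.175000 = 5.714 → round up → 6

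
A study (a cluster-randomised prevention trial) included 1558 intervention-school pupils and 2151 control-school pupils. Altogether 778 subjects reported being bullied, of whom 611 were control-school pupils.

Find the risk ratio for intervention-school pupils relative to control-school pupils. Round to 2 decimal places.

intervention-school pupils with the outcome: 778 − 611 = 167
intervention-school pupils without the outcome: 1558 − 167 = 1391
control-school pupils without the outcome: 2151 − 611 = 1540
risk, intervention-school pupils = 167/1558 = 0.1072
risk, control-school pupils = 611/2151 = 0.2841
RR = 0.1072 / 0.2841 = 0.38

0.38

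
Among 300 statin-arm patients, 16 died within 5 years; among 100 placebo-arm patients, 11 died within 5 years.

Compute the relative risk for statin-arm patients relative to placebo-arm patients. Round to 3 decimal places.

RR ≈ 0.485

risk, statin-arm patients = 16/300 = 0.0533
risk, placebo-arm patients = 11/100 = 0.1100
RR = 0.0533 / 0.1100 = 0.485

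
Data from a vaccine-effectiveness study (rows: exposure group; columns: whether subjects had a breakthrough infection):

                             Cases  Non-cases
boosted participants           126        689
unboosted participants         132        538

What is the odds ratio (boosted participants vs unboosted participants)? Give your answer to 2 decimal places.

OR = (126 × 538) / (689 × 132) = 67788/90948 ≈ 0.75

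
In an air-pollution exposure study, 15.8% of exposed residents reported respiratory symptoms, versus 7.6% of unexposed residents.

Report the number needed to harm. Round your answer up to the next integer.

NNH = 13

absolute risk difference = 0.082000
1 / 0.082000 = 12.195 → round up → 13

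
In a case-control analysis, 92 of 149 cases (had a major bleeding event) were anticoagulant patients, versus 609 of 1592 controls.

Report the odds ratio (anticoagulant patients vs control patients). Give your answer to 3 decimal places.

OR = (92 × 983) / (609 × 57) = 90436/34713 ≈ 2.605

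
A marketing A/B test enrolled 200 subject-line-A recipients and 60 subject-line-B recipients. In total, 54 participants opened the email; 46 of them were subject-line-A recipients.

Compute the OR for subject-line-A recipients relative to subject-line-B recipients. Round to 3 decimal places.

1.942

subject-line-A recipients without the outcome: 200 − 46 = 154
subject-line-B recipients with the outcome: 54 − 46 = 8
subject-line-B recipients without the outcome: 60 − 8 = 52
odds, subject-line-A recipients = 46/154 = 0.2987
odds, subject-line-B recipients = 8/52 = 0.1538
OR = 0.2987 / 0.1538 = 1.942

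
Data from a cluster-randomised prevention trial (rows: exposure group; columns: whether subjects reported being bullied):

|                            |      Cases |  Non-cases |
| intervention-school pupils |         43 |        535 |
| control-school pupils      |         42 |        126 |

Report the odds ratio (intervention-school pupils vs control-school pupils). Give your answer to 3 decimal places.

OR = (43 × 126) / (535 × 42) = 5418/22470 ≈ 0.241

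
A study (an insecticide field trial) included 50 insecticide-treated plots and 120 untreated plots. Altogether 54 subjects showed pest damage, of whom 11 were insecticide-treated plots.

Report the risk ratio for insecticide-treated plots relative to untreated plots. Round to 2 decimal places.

RR ≈ 0.61

insecticide-treated plots without the outcome: 50 − 11 = 39
untreated plots with the outcome: 54 − 11 = 43
untreated plots without the outcome: 120 − 43 = 77
risk, insecticide-treated plots = 11/50 = 0.2200
risk, untreated plots = 43/120 = 0.3583
RR = 0.2200 / 0.3583 = 0.61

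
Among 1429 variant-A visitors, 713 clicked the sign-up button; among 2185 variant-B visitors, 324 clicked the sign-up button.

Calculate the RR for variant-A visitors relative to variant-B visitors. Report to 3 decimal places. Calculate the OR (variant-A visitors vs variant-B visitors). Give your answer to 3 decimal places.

risk, variant-A visitors = 713/1429 = 0.4990
risk, variant-B visitors = 324/2185 = 0.1483
RR = 0.4990 / 0.1483 = 3.365
odds, variant-A visitors = 713/716 = 0.9958
odds, variant-B visitors = 324/1861 = 0.1741
OR = 0.9958 / 0.1741 = 5.720

RR = 3.365; OR = 5.720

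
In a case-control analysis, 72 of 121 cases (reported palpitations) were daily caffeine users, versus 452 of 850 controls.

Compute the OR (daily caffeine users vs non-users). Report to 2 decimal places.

1.29

odds, daily caffeine users = 72/452 = 0.1593
odds, non-users = 49/398 = 0.1231
OR = 0.1593 / 0.1231 = 1.29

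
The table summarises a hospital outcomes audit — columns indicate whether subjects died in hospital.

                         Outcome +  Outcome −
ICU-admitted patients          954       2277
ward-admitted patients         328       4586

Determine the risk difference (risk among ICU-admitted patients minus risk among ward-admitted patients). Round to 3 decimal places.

0.229

risk, ICU-admitted patients = 954/3231 = 0.2953
risk, ward-admitted patients = 328/4914 = 0.0667
risk difference = 0.2953 − 0.0667 = 0.229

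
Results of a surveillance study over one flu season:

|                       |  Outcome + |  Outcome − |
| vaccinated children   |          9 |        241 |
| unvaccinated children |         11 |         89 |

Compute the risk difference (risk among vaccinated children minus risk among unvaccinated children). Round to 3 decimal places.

-0.074

risk, vaccinated children = 9/250 = 0.03600
risk, unvaccinated children = 11/100 = 0.11000
risk difference = 0.03600 − 0.11000 = -0.074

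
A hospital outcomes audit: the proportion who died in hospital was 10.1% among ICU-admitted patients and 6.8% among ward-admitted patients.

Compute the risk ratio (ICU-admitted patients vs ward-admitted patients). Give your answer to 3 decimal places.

RR = 0.1010 / 0.0680 = 1.485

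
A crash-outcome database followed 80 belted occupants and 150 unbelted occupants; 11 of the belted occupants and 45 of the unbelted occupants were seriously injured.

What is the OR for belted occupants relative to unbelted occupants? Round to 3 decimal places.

OR = (11 × 105) / (69 × 45) = 1155/3105 ≈ 0.372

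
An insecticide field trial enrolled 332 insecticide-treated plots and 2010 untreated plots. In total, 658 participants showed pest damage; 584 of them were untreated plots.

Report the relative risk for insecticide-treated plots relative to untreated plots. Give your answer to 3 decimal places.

insecticide-treated plots with the outcome: 658 − 584 = 74
insecticide-treated plots without the outcome: 332 − 74 = 258
untreated plots without the outcome: 2010 − 584 = 1426
risk, insecticide-treated plots = 74/332 = 0.2229
risk, untreated plots = 584/2010 = 0.2905
RR = 0.2229 / 0.2905 = 0.767

0.767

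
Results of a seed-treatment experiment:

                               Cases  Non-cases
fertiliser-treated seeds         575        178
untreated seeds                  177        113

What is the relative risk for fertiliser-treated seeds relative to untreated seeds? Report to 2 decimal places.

risk, fertiliser-treated seeds = 575/753 = 0.7636
risk, untreated seeds = 177/290 = 0.6103
RR = 0.7636 / 0.6103 = 1.25

RR ≈ 1.25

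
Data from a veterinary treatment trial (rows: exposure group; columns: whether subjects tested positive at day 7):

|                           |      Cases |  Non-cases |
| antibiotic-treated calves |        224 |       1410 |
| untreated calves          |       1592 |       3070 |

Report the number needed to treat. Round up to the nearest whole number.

5

risk, antibiotic-treated calves = 224/1634 = 0.137087
risk, untreated calves = 1592/4662 = 0.341484
absolute risk difference = 0.204397
1 / 0.204397 = 4.892 → round up → 5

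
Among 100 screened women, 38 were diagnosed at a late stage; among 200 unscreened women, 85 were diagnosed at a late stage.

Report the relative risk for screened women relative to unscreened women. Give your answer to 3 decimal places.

0.894

risk, screened women = 38/100 = 0.3800
risk, unscreened women = 85/200 = 0.4250
RR = 0.3800 / 0.4250 = 0.894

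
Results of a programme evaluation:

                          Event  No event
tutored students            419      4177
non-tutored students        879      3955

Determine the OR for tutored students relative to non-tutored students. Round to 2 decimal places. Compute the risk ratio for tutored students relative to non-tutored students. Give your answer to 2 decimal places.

OR = 0.45; RR = 0.50

OR = (419 × 3955) / (4177 × 879) = 1657145/3671583 ≈ 0.45
risk, tutored students = 419/4596 = 0.0912
risk, non-tutored students = 879/4834 = 0.1818
RR = 0.0912 / 0.1818 = 0.50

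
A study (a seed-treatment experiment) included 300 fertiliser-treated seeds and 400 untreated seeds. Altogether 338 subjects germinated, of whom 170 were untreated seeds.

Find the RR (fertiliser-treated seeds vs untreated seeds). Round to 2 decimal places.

1.32

fertiliser-treated seeds with the outcome: 338 − 170 = 168
fertiliser-treated seeds without the outcome: 300 − 168 = 132
untreated seeds without the outcome: 400 − 170 = 230
risk, fertiliser-treated seeds = 168/300 = 0.5600
risk, untreated seeds = 170/400 = 0.4250
RR = 0.5600 / 0.4250 = 1.32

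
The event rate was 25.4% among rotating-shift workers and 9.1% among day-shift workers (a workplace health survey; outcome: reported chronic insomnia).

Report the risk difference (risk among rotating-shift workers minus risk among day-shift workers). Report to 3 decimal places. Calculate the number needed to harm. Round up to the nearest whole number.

RD = 0.163; NNH = 7

risk difference = 0.2540 − 0.0910 = 0.163
absolute risk difference = 0.163000
1 / 0.163000 = 6.135 → round up → 7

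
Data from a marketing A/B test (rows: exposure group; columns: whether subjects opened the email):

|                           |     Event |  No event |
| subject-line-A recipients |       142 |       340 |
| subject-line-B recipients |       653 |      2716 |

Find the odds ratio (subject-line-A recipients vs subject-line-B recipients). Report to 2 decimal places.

OR = (142 × 2716) / (340 × 653) = 385672/222020 ≈ 1.74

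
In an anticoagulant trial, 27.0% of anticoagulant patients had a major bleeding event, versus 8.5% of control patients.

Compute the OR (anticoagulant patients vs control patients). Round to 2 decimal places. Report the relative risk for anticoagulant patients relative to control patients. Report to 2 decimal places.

odds, anticoagulant patients = 0.2700/0.7300 = 0.3699
odds, control patients = 0.0850/0.9150 = 0.0929
OR = 0.3699 / 0.0929 = 3.98
RR = 0.2700 / 0.0850 = 3.18

OR = 3.98; RR = 3.18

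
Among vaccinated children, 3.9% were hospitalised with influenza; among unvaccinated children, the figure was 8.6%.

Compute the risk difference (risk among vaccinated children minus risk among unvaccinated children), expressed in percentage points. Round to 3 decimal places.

RD ≈ -4.700

risk difference = 0.03900 − 0.08600 = -0.04700 → -4.700 percentage points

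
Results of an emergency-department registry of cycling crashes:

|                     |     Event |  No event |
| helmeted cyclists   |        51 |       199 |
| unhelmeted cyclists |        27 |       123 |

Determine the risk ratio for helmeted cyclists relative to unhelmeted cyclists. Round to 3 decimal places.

1.133

risk, helmeted cyclists = 51/250 = 0.2040
risk, unhelmeted cyclists = 27/150 = 0.1800
RR = 0.2040 / 0.1800 = 1.133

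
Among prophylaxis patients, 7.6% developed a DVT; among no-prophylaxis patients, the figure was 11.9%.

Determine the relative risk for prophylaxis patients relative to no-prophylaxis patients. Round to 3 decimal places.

RR = 0.0760 / 0.1190 = 0.639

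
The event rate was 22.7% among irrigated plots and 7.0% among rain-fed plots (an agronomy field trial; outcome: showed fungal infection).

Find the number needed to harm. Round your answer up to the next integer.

absolute risk difference = 0.157000
1 / 0.157000 = 6.369 → round up → 7

7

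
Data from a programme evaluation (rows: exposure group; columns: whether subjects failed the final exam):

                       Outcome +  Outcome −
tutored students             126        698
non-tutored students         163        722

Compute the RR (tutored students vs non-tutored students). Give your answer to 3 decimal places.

0.830

risk, tutored students = 126/824 = 0.1529
risk, non-tutored students = 163/885 = 0.1842
RR = 0.1529 / 0.1842 = 0.830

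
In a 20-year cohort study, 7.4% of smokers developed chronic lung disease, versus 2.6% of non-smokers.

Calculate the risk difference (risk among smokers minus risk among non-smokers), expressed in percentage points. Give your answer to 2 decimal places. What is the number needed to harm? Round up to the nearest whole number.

RD = 4.80; NNH = 21

risk difference = 0.07400 − 0.02600 = 0.04800 → 4.80 percentage points
absolute risk difference = 0.048000
1 / 0.048000 = 20.833 → round up → 21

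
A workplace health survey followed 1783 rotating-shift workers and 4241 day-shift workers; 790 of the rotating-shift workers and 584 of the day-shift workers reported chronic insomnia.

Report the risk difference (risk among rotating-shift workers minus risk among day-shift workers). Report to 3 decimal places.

risk, rotating-shift workers = 790/1783 = 0.4431
risk, day-shift workers = 584/4241 = 0.1377
risk difference = 0.4431 − 0.1377 = 0.305

0.305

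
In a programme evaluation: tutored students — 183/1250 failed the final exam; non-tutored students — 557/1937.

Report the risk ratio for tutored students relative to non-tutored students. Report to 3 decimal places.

0.509

risk, tutored students = 183/1250 = 0.1464
risk, non-tutored students = 557/1937 = 0.2876
RR = 0.1464 / 0.2876 = 0.509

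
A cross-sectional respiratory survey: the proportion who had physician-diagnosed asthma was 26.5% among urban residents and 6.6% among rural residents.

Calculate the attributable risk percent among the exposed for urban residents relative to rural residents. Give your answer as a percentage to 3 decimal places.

AR% = (0.2650 − 0.0660) / 0.2650 = 0.7509 → 75.094%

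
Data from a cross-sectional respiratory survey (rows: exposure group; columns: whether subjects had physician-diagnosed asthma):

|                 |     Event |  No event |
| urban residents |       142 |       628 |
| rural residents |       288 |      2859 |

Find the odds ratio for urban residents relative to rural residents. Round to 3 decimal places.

odds, urban residents = 142/628 = 0.2261
odds, rural residents = 288/2859 = 0.1007
OR = 0.2261 / 0.1007 = 2.245

OR ≈ 2.245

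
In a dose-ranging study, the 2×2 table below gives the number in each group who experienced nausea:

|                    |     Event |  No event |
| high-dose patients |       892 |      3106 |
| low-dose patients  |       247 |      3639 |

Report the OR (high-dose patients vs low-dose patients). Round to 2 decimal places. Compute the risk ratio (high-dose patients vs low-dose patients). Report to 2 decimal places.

OR = (892 × 3639) / (3106 × 247) = 3245988/767182 ≈ 4.23
risk, high-dose patients = 892/3998 = 0.2231
risk, low-dose patients = 247/3886 = 0.0636
RR = 0.2231 / 0.0636 = 3.51

OR = 4.23; RR = 3.51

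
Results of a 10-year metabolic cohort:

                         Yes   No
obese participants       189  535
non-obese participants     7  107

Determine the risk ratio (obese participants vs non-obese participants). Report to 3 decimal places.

4.251

risk, obese participants = 189/724 = 0.2610
risk, non-obese participants = 7/114 = 0.0614
RR = 0.2610 / 0.0614 = 4.251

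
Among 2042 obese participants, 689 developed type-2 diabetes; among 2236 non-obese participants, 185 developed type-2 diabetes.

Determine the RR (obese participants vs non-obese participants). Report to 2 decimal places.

risk, obese participants = 689/2042 = 0.3374
risk, non-obese participants = 185/2236 = 0.0827
RR = 0.3374 / 0.0827 = 4.08

4.08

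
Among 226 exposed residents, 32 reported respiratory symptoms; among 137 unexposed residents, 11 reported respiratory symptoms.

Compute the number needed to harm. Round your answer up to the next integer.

NNH ≈ 17

risk, exposed residents = 32/226 = 0.141593
risk, unexposed residents = 11/137 = 0.080292
absolute risk difference = 0.061301
1 / 0.061301 = 16.313 → round up → 17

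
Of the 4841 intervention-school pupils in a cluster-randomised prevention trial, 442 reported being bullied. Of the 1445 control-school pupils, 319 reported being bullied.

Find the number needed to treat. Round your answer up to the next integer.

risk, intervention-school pupils = 442/4841 = 0.091303
risk, control-school pupils = 319/1445 = 0.220761
absolute risk difference = 0.129458
1 / 0.129458 = 7.725 → round up → 8

NNT = 8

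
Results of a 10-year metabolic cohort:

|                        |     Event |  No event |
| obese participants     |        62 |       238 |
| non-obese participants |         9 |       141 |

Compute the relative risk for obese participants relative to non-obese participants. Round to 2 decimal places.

3.44

risk, obese participants = 62/300 = 0.2067
risk, non-obese participants = 9/150 = 0.0600
RR = 0.2067 / 0.0600 = 3.44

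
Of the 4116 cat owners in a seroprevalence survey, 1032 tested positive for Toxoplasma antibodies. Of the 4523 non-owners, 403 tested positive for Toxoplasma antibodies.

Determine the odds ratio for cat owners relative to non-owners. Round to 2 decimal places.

odds, cat owners = 1032/3084 = 0.3346
odds, non-owners = 403/4120 = 0.0978
OR = 0.3346 / 0.0978 = 3.42

3.42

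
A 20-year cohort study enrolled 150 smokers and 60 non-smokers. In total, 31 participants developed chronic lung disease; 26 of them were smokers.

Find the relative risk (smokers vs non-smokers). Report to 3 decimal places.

2.080

smokers without the outcome: 150 − 26 = 124
non-smokers with the outcome: 31 − 26 = 5
non-smokers without the outcome: 60 − 5 = 55
risk, smokers = 26/150 = 0.1733
risk, non-smokers = 5/60 = 0.0833
RR = 0.1733 / 0.0833 = 2.080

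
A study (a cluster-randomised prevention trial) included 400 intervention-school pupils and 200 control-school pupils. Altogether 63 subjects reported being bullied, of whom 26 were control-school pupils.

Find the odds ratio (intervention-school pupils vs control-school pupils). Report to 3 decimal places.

intervention-school pupils with the outcome: 63 − 26 = 37
intervention-school pupils without the outcome: 400 − 37 = 363
control-school pupils without the outcome: 200 − 26 = 174
odds, intervention-school pupils = 37/363 = 0.1019
odds, control-school pupils = 26/174 = 0.1494
OR = 0.1019 / 0.1494 = 0.682

OR ≈ 0.682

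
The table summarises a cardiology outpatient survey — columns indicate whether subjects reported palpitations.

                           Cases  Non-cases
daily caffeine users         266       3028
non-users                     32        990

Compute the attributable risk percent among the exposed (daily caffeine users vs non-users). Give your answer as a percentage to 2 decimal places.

AR%: 61.23%

risk, daily caffeine users = 266/3294 = 0.08075
risk, non-users = 32/1022 = 0.03131
AR% = (0.08075 − 0.03131) / 0.08075 = 0.6123 → 61.23%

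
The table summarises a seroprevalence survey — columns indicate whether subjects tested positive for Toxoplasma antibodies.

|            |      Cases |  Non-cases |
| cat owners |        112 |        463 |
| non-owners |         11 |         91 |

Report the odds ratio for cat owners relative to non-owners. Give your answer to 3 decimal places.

2.001

odds, cat owners = 112/463 = 0.2419
odds, non-owners = 11/91 = 0.1209
OR = 0.2419 / 0.1209 = 2.001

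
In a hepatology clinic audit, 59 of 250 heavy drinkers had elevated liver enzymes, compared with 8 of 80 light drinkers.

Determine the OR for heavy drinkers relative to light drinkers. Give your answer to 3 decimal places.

OR ≈ 2.780

odds, heavy drinkers = 59/191 = 0.3089
odds, light drinkers = 8/72 = 0.1111
OR = 0.3089 / 0.1111 = 2.780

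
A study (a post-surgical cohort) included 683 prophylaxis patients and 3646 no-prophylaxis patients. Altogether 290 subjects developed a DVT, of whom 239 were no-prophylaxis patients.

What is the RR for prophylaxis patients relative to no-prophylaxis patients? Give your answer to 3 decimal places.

prophylaxis patients with the outcome: 290 − 239 = 51
prophylaxis patients without the outcome: 683 − 51 = 632
no-prophylaxis patients without the outcome: 3646 − 239 = 3407
risk, prophylaxis patients = 51/683 = 0.0747
risk, no-prophylaxis patients = 239/3646 = 0.0656
RR = 0.0747 / 0.0656 = 1.139

1.139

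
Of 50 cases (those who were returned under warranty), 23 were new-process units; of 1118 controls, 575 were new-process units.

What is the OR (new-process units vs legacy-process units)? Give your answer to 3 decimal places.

OR = (23 × 543) / (575 × 27) = 12489/15525 ≈ 0.804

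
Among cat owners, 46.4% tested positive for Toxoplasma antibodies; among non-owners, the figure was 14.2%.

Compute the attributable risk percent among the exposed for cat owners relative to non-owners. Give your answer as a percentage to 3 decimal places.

AR% = (0.4640 − 0.1420) / 0.4640 = 0.6940 → 69.397%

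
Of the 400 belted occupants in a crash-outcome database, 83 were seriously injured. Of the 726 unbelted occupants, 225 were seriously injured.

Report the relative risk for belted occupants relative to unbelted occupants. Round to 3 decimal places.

RR = 0.670

risk, belted occupants = 83/400 = 0.2075
risk, unbelted occupants = 225/726 = 0.3099
RR = 0.2075 / 0.3099 = 0.670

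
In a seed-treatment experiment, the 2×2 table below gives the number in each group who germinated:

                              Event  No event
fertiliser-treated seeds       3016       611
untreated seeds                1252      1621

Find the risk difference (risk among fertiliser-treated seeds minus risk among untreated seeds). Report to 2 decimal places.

risk, fertiliser-treated seeds = 3016/3627 = 0.8315
risk, untreated seeds = 1252/2873 = 0.4358
risk difference = 0.8315 − 0.4358 = 0.40

0.40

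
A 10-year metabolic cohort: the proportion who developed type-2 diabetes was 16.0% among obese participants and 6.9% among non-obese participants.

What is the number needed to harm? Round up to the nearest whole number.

absolute risk difference = 0.091000
1 / 0.091000 = 10.989 → round up → 11

11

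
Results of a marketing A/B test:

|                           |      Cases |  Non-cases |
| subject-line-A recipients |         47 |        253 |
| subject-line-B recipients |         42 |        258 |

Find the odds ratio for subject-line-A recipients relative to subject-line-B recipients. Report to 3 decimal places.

1.141

odds, subject-line-A recipients = 47/253 = 0.1858
odds, subject-line-B recipients = 42/258 = 0.1628
OR = 0.1858 / 0.1628 = 1.141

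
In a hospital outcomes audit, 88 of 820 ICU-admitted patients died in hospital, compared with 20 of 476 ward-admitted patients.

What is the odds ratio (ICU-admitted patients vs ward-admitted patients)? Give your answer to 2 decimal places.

OR = (88 × 456) / (732 × 20) = 40128/14640 ≈ 2.74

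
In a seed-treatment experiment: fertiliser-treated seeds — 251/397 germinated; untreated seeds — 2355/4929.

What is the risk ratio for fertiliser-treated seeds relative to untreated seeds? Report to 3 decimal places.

risk, fertiliser-treated seeds = 251/397 = 0.6322
risk, untreated seeds = 2355/4929 = 0.4778
RR = 0.6322 / 0.4778 = 1.323

RR ≈ 1.323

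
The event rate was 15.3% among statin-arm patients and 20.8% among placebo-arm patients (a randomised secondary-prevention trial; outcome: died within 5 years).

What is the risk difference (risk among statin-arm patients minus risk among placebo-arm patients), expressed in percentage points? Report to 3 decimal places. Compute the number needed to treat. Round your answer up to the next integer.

RD = -5.500; NNT = 19

risk difference = 0.1530 − 0.2080 = -0.0550 → -5.500 percentage points
absolute risk difference = 0.055000
1 / 0.055000 = 18.182 → round up → 19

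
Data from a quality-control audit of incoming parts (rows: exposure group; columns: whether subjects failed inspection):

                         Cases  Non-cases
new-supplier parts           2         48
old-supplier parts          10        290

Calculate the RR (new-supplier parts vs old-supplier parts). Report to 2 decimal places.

risk, new-supplier parts = 2/50 = 0.04000
risk, old-supplier parts = 10/300 = 0.03333
RR = 0.04000 / 0.03333 = 1.20

RR: 1.20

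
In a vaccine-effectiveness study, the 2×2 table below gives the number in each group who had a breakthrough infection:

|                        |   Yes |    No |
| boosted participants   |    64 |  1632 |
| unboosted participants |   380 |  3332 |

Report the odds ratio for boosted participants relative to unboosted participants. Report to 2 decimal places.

OR = (64 × 3332) / (1632 × 380) = 213248/620160 ≈ 0.34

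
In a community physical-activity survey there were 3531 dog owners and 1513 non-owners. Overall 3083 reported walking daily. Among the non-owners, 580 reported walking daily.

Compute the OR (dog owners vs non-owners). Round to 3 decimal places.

dog owners with the outcome: 3083 − 580 = 2503
dog owners without the outcome: 3531 − 2503 = 1028
non-owners without the outcome: 1513 − 580 = 933
OR = (2503 × 933) / (1028 × 580) = 2335299/596240 ≈ 3.917

3.917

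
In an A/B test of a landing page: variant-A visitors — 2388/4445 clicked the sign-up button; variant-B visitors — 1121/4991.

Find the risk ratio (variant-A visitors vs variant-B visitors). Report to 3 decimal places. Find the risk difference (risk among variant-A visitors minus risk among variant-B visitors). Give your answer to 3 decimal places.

RR = 2.392; RD = 0.313

risk, variant-A visitors = 2388/4445 = 0.5372
risk, variant-B visitors = 1121/4991 = 0.2246
RR = 0.5372 / 0.2246 = 2.392
risk difference = 0.5372 − 0.2246 = 0.313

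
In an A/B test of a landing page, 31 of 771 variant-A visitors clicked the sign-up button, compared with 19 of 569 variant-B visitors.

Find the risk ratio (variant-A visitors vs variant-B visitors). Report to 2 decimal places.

risk, variant-A visitors = 31/771 = 0.04021
risk, variant-B visitors = 19/569 = 0.03339
RR = 0.04021 / 0.03339 = 1.20

1.20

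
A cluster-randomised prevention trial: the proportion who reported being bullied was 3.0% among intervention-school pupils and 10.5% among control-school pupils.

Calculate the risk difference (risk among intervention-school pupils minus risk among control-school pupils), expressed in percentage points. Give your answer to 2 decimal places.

risk difference = 0.03000 − 0.10500 = -0.07500 → -7.50 percentage points

RD = -7.50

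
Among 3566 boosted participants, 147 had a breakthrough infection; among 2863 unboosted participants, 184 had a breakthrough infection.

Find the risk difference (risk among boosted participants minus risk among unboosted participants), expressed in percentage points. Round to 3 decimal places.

risk, boosted participants = 147/3566 = 0.04122
risk, unboosted participants = 184/2863 = 0.06427
risk difference = 0.04122 − 0.06427 = -0.02305 → -2.305 percentage points

-2.305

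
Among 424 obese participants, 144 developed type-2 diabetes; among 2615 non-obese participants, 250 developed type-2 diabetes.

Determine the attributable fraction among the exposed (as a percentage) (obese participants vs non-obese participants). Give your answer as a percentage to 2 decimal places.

AR%: 71.85%

risk, obese participants = 144/424 = 0.3396
risk, non-obese participants = 250/2615 = 0.0956
AR% = (0.3396 − 0.0956) / 0.3396 = 0.7185 → 71.85%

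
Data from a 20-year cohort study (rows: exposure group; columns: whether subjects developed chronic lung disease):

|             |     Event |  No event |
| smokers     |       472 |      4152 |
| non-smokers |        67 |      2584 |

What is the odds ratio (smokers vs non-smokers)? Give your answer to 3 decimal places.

odds, smokers = 472/4152 = 0.11368
odds, non-smokers = 67/2584 = 0.02593
OR = 0.11368 / 0.02593 = 4.384

4.384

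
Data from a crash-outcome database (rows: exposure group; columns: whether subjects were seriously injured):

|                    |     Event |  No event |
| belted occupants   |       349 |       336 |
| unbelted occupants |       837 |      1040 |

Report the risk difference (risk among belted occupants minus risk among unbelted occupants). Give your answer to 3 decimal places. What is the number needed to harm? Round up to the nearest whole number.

RD = 0.064; NNH = 16

risk, belted occupants = 349/685 = 0.5095
risk, unbelted occupants = 837/1877 = 0.4459
risk difference = 0.5095 − 0.4459 = 0.064
absolute risk difference = 0.063565
1 / 0.063565 = 15.732 → round up → 16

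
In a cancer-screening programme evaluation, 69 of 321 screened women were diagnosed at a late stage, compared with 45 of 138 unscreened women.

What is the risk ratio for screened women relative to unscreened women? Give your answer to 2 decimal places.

RR ≈ 0.66

risk, screened women = 69/321 = 0.2150
risk, unscreened women = 45/138 = 0.3261
RR = 0.2150 / 0.3261 = 0.66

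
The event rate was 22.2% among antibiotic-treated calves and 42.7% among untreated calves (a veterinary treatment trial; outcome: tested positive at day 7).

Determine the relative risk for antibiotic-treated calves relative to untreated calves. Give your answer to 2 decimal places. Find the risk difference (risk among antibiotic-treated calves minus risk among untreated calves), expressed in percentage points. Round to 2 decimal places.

RR = 0.52; RD = -20.50

RR = 0.2220 / 0.4270 = 0.52
risk difference = 0.2220 − 0.4270 = -0.2050 → -20.50 percentage points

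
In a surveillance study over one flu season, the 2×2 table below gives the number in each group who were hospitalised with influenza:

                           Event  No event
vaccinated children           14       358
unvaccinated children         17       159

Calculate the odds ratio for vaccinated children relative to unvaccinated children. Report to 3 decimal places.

OR = (14 × 159) / (358 × 17) = 2226/6086 ≈ 0.366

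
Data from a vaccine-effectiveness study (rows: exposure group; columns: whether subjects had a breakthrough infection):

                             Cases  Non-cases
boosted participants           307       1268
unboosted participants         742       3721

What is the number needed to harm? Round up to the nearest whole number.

NNH: 35

risk, boosted participants = 307/1575 = 0.194921
risk, unboosted participants = 742/4463 = 0.166256
absolute risk difference = 0.028665
1 / 0.028665 = 34.886 → round up → 35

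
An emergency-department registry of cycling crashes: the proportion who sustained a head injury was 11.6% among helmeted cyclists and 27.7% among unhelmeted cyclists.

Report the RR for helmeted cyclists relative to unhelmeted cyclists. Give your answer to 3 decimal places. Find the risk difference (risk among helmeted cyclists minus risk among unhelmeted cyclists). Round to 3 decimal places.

RR = 0.1160 / 0.2770 = 0.419
risk difference = 0.1160 − 0.2770 = -0.161

RR = 0.419; RD = -0.161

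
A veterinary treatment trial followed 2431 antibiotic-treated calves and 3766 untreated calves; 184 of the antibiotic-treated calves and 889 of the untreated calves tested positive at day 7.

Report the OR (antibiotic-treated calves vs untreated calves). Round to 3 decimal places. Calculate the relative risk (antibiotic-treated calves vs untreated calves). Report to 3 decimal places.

OR = 0.265; RR = 0.321

odds, antibiotic-treated calves = 184/2247 = 0.0819
odds, untreated calves = 889/2877 = 0.3090
OR = 0.0819 / 0.3090 = 0.265
risk, antibiotic-treated calves = 184/2431 = 0.0757
risk, untreated calves = 889/3766 = 0.2361
RR = 0.0757 / 0.2361 = 0.321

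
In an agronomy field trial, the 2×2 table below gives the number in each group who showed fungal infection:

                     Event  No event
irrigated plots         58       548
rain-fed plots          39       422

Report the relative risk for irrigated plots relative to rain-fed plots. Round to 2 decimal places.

risk, irrigated plots = 58/606 = 0.0957
risk, rain-fed plots = 39/461 = 0.0846
RR = 0.0957 / 0.0846 = 1.13

1.13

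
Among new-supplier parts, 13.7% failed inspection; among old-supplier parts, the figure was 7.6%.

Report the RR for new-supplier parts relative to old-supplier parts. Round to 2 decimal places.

RR = 0.1370 / 0.0760 = 1.80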